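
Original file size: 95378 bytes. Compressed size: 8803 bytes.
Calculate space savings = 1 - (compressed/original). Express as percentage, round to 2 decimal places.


ratio = compressed/original = 8803/95378 = 0.092296
savings = 1 - ratio = 1 - 0.092296 = 0.907704
as a percentage: 0.907704 * 100 = 90.77%

Space savings = 1 - 8803/95378 = 90.77%


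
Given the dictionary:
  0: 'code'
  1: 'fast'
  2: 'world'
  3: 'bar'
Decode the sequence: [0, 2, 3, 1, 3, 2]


Look up each index in the dictionary:
  0 -> 'code'
  2 -> 'world'
  3 -> 'bar'
  1 -> 'fast'
  3 -> 'bar'
  2 -> 'world'

Decoded: "code world bar fast bar world"


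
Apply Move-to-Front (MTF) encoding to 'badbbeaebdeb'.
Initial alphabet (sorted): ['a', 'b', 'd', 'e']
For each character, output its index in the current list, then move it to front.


MTF encoding:
'b': index 1 in ['a', 'b', 'd', 'e'] -> ['b', 'a', 'd', 'e']
'a': index 1 in ['b', 'a', 'd', 'e'] -> ['a', 'b', 'd', 'e']
'd': index 2 in ['a', 'b', 'd', 'e'] -> ['d', 'a', 'b', 'e']
'b': index 2 in ['d', 'a', 'b', 'e'] -> ['b', 'd', 'a', 'e']
'b': index 0 in ['b', 'd', 'a', 'e'] -> ['b', 'd', 'a', 'e']
'e': index 3 in ['b', 'd', 'a', 'e'] -> ['e', 'b', 'd', 'a']
'a': index 3 in ['e', 'b', 'd', 'a'] -> ['a', 'e', 'b', 'd']
'e': index 1 in ['a', 'e', 'b', 'd'] -> ['e', 'a', 'b', 'd']
'b': index 2 in ['e', 'a', 'b', 'd'] -> ['b', 'e', 'a', 'd']
'd': index 3 in ['b', 'e', 'a', 'd'] -> ['d', 'b', 'e', 'a']
'e': index 2 in ['d', 'b', 'e', 'a'] -> ['e', 'd', 'b', 'a']
'b': index 2 in ['e', 'd', 'b', 'a'] -> ['b', 'e', 'd', 'a']


Output: [1, 1, 2, 2, 0, 3, 3, 1, 2, 3, 2, 2]


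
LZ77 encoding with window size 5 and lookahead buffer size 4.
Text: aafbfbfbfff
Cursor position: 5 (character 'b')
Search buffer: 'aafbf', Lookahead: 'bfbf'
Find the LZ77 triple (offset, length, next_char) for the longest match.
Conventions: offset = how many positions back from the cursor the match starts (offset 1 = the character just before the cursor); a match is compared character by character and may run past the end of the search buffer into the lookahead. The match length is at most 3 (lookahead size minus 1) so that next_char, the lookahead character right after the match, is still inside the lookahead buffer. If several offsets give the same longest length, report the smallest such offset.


Try each offset into the search buffer:
  offset=1 (pos 4, char 'f'): match length 0
  offset=2 (pos 3, char 'b'): match length 3
  offset=3 (pos 2, char 'f'): match length 0
  offset=4 (pos 1, char 'a'): match length 0
  offset=5 (pos 0, char 'a'): match length 0
Longest match has length 3 at offset 2.
next_char = character at position 5 + 3 = 8 -> 'f'

Best match: offset=2, length=3 (matching 'bfb' starting at position 3)
LZ77 triple: (2, 3, 'f')


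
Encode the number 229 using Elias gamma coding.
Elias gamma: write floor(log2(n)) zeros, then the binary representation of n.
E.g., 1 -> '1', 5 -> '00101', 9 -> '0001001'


num_bits = floor(log2(229)) + 1 = 8
leading_zeros = num_bits - 1 = 7
binary(229) = 11100101

Elias gamma(229) = '0000000' + '11100101' = 000000011100101 (15 bits)


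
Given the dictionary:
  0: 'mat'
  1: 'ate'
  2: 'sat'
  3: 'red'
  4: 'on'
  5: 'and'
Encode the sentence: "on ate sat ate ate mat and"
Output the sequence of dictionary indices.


Look up each word in the dictionary:
  'on' -> 4
  'ate' -> 1
  'sat' -> 2
  'ate' -> 1
  'ate' -> 1
  'mat' -> 0
  'and' -> 5

Encoded: [4, 1, 2, 1, 1, 0, 5]


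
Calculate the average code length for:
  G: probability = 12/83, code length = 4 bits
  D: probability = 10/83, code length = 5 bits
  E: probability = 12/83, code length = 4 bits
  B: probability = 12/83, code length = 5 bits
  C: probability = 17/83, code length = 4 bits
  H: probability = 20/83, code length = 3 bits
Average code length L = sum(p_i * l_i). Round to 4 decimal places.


Weighted contributions p_i * l_i:
  G: (12/83) * 4 = 48/83
  D: (10/83) * 5 = 50/83
  E: (12/83) * 4 = 48/83
  B: (12/83) * 5 = 60/83
  C: (17/83) * 4 = 68/83
  H: (20/83) * 3 = 60/83
Sum = (48 + 50 + 48 + 60 + 68 + 60)/83 = 334/83

L = 334/83 = 4.0241 bits/symbol


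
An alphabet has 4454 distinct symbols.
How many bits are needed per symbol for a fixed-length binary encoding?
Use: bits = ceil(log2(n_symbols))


log2(4454) = 12.1209
Bracket: 2^12 = 4096 < 4454 <= 2^13 = 8192
So ceil(log2(4454)) = 13

bits = ceil(log2(4454)) = ceil(12.1209) = 13 bits


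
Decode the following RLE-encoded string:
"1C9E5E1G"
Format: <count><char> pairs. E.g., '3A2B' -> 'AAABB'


Expanding each <count><char> pair:
  1C -> 'C'
  9E -> 'EEEEEEEEE'
  5E -> 'EEEEE'
  1G -> 'G'

Decoded = CEEEEEEEEEEEEEEG


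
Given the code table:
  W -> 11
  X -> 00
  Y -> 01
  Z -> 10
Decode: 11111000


Decoding:
11 -> W
11 -> W
10 -> Z
00 -> X


Result: WWZX


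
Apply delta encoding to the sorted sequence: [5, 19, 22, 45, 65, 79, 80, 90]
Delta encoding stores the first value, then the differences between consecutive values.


First value: 5
Deltas:
  19 - 5 = 14
  22 - 19 = 3
  45 - 22 = 23
  65 - 45 = 20
  79 - 65 = 14
  80 - 79 = 1
  90 - 80 = 10


Delta encoded: [5, 14, 3, 23, 20, 14, 1, 10]


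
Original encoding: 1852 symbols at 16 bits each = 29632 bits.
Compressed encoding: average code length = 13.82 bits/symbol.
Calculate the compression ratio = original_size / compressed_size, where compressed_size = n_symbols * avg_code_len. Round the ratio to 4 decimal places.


original_size = n_symbols * orig_bits = 1852 * 16 = 29632 bits
compressed_size = n_symbols * avg_code_len = 1852 * 13.82 = 25594.64 bits
ratio = original_size / compressed_size = 29632 / 25594.64 = 1.1577

Compression ratio = 1.1577


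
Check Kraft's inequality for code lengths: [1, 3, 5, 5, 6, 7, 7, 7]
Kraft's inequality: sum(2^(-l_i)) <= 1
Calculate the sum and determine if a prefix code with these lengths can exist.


Sum = 2^(-1) + 2^(-3) + 2^(-5) + 2^(-5) + 2^(-6) + 2^(-7) + 2^(-7) + 2^(-7)
    = 0.5 + 0.125 + 0.03125 + 0.03125 + 0.015625 + 0.0078125 + 0.0078125 + 0.0078125
    = 93/128 = 0.7265625
Since 0.7265625 <= 1, Kraft's inequality IS satisfied.
A prefix code with these lengths CAN exist.

Kraft sum = 0.7265625. Satisfied.


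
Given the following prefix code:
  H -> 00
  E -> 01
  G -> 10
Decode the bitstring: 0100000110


Decoding step by step:
Bits 01 -> E
Bits 00 -> H
Bits 00 -> H
Bits 01 -> E
Bits 10 -> G


Decoded message: EHHEG


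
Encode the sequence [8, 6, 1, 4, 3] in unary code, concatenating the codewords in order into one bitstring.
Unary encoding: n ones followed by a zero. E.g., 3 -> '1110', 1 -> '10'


Encode each number as n ones followed by a terminating 0:
  8 -> 111111110 (9 bits)
  6 -> 1111110 (7 bits)
  1 -> 10 (2 bits)
  4 -> 11110 (5 bits)
  3 -> 1110 (4 bits)
Total length = 9 + 7 + 2 + 5 + 4 = 27 bits.

Unary([8, 6, 1, 4, 3]) = 111111110111111010111101110 (27 bits)


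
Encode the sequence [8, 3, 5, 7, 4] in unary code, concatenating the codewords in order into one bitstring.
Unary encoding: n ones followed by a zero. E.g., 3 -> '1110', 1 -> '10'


Encode each number as n ones followed by a terminating 0:
  8 -> 111111110 (9 bits)
  3 -> 1110 (4 bits)
  5 -> 111110 (6 bits)
  7 -> 11111110 (8 bits)
  4 -> 11110 (5 bits)
Total length = 9 + 4 + 6 + 8 + 5 = 32 bits.

Unary([8, 3, 5, 7, 4]) = 11111111011101111101111111011110 (32 bits)


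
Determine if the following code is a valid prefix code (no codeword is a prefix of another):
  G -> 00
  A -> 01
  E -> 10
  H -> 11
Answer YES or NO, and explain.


Checking each pair (does one codeword prefix another?):
  G='00' vs A='01': no prefix
  G='00' vs E='10': no prefix
  G='00' vs H='11': no prefix
  A='01' vs G='00': no prefix
  A='01' vs E='10': no prefix
  A='01' vs H='11': no prefix
  E='10' vs G='00': no prefix
  E='10' vs A='01': no prefix
  E='10' vs H='11': no prefix
  H='11' vs G='00': no prefix
  H='11' vs A='01': no prefix
  H='11' vs E='10': no prefix
No violation found over all pairs.

YES -- this is a valid prefix code. No codeword is a prefix of any other codeword.


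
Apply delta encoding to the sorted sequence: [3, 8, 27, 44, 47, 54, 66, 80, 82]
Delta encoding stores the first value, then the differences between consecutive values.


First value: 3
Deltas:
  8 - 3 = 5
  27 - 8 = 19
  44 - 27 = 17
  47 - 44 = 3
  54 - 47 = 7
  66 - 54 = 12
  80 - 66 = 14
  82 - 80 = 2


Delta encoded: [3, 5, 19, 17, 3, 7, 12, 14, 2]


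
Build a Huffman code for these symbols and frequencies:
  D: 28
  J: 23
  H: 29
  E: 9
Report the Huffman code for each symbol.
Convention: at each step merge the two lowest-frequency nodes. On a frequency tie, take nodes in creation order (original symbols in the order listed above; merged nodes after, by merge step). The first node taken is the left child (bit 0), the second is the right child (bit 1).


Huffman tree construction:
Step 1: Merge E(9) + J(23) = 32
Step 2: Merge D(28) + H(29) = 57
Step 3: Merge (E+J)(32) + (D+H)(57) = 89
Read each symbol's code off the tree from the root (left child = 0, right child = 1).

Codes:
  D: 10 (length 2)
  J: 01 (length 2)
  H: 11 (length 2)
  E: 00 (length 2)
Average code length: 178/89 = 2.0000 bits/symbol


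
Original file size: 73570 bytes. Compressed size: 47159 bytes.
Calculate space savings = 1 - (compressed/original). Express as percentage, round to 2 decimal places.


ratio = compressed/original = 47159/73570 = 0.641009
savings = 1 - ratio = 1 - 0.641009 = 0.358991
as a percentage: 0.358991 * 100 = 35.9%

Space savings = 1 - 47159/73570 = 35.9%


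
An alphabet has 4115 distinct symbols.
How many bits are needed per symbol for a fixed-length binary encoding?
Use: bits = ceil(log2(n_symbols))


log2(4115) = 12.0067
Bracket: 2^12 = 4096 < 4115 <= 2^13 = 8192
So ceil(log2(4115)) = 13

bits = ceil(log2(4115)) = ceil(12.0067) = 13 bits


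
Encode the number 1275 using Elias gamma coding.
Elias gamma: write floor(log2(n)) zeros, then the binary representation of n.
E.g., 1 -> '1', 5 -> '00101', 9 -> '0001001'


num_bits = floor(log2(1275)) + 1 = 11
leading_zeros = num_bits - 1 = 10
binary(1275) = 10011111011

Elias gamma(1275) = '0000000000' + '10011111011' = 000000000010011111011 (21 bits)


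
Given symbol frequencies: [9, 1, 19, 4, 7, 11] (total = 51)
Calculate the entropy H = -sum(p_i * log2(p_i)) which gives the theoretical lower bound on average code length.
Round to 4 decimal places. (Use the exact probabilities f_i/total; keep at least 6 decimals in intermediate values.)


Per-symbol terms -p_i * log2(p_i) with p_i = f_i/51:
  p = 9/51 = 0.176471: log2(p) = -2.502500, -p*log2(p) = 0.441618
  p = 1/51 = 0.019608: log2(p) = -5.672425, -p*log2(p) = 0.111224
  p = 19/51 = 0.372549: log2(p) = -1.424498, -p*log2(p) = 0.530695
  p = 4/51 = 0.078431: log2(p) = -3.672425, -p*log2(p) = 0.288033
  p = 7/51 = 0.137255: log2(p) = -2.865070, -p*log2(p) = 0.393245
  p = 11/51 = 0.215686: log2(p) = -2.212994, -p*log2(p) = 0.477312
H = 0.441618 + 0.111224 + 0.530695 + 0.288033 + 0.393245 + 0.477312 = 2.242127

H = 2.2421 bits/symbol


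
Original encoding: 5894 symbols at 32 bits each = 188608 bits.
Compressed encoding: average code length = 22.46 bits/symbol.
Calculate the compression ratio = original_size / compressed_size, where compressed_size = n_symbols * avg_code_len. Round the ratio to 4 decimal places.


original_size = n_symbols * orig_bits = 5894 * 32 = 188608 bits
compressed_size = n_symbols * avg_code_len = 5894 * 22.46 = 132379.24 bits
ratio = original_size / compressed_size = 188608 / 132379.24 = 1.4248

Compression ratio = 1.4248


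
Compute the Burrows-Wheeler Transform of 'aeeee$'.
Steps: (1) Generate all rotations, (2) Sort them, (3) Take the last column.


Rotations (sorted):
  0: $aeeee -> last char: e
  1: aeeee$ -> last char: $
  2: e$aeee -> last char: e
  3: ee$aee -> last char: e
  4: eee$ae -> last char: e
  5: eeee$a -> last char: a


BWT = e$eeea


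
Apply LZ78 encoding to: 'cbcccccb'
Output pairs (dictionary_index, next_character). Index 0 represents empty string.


LZ78 encoding steps:
Dictionary: {0: ''}
Step 1: w='' (idx 0), next='c' -> output (0, 'c'), add 'c' as idx 1
Step 2: w='' (idx 0), next='b' -> output (0, 'b'), add 'b' as idx 2
Step 3: w='c' (idx 1), next='c' -> output (1, 'c'), add 'cc' as idx 3
Step 4: w='cc' (idx 3), next='c' -> output (3, 'c'), add 'ccc' as idx 4
Step 5: w='b' (idx 2), end of input -> output (2, '')


Encoded: [(0, 'c'), (0, 'b'), (1, 'c'), (3, 'c'), (2, '')]


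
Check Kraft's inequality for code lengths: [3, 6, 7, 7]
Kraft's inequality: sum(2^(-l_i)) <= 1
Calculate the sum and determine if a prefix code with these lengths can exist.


Sum = 2^(-3) + 2^(-6) + 2^(-7) + 2^(-7)
    = 0.125 + 0.015625 + 0.0078125 + 0.0078125
    = 20/128 = 0.15625
Since 0.15625 <= 1, Kraft's inequality IS satisfied.
A prefix code with these lengths CAN exist.

Kraft sum = 0.15625. Satisfied.


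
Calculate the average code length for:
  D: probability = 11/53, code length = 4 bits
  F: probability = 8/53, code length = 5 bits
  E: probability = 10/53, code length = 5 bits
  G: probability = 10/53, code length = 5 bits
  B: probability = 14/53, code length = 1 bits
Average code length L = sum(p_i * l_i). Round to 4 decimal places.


Weighted contributions p_i * l_i:
  D: (11/53) * 4 = 44/53
  F: (8/53) * 5 = 40/53
  E: (10/53) * 5 = 50/53
  G: (10/53) * 5 = 50/53
  B: (14/53) * 1 = 14/53
Sum = (44 + 40 + 50 + 50 + 14)/53 = 198/53

L = 198/53 = 3.7358 bits/symbol


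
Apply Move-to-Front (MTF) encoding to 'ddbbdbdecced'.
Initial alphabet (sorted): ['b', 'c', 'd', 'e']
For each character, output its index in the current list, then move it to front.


MTF encoding:
'd': index 2 in ['b', 'c', 'd', 'e'] -> ['d', 'b', 'c', 'e']
'd': index 0 in ['d', 'b', 'c', 'e'] -> ['d', 'b', 'c', 'e']
'b': index 1 in ['d', 'b', 'c', 'e'] -> ['b', 'd', 'c', 'e']
'b': index 0 in ['b', 'd', 'c', 'e'] -> ['b', 'd', 'c', 'e']
'd': index 1 in ['b', 'd', 'c', 'e'] -> ['d', 'b', 'c', 'e']
'b': index 1 in ['d', 'b', 'c', 'e'] -> ['b', 'd', 'c', 'e']
'd': index 1 in ['b', 'd', 'c', 'e'] -> ['d', 'b', 'c', 'e']
'e': index 3 in ['d', 'b', 'c', 'e'] -> ['e', 'd', 'b', 'c']
'c': index 3 in ['e', 'd', 'b', 'c'] -> ['c', 'e', 'd', 'b']
'c': index 0 in ['c', 'e', 'd', 'b'] -> ['c', 'e', 'd', 'b']
'e': index 1 in ['c', 'e', 'd', 'b'] -> ['e', 'c', 'd', 'b']
'd': index 2 in ['e', 'c', 'd', 'b'] -> ['d', 'e', 'c', 'b']


Output: [2, 0, 1, 0, 1, 1, 1, 3, 3, 0, 1, 2]


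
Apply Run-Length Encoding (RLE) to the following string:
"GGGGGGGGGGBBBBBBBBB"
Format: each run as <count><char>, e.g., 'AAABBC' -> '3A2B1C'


Scanning runs left to right:
  i=0: run of 'G' x 10 -> '10G'
  i=10: run of 'B' x 9 -> '9B'

RLE = 10G9B


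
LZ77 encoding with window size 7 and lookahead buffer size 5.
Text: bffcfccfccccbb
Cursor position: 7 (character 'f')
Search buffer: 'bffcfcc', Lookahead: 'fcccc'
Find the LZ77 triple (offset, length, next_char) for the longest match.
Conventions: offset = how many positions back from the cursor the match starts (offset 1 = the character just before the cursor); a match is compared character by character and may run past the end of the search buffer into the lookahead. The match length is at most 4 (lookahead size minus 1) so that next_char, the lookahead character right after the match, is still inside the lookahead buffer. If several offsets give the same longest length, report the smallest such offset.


Try each offset into the search buffer:
  offset=1 (pos 6, char 'c'): match length 0
  offset=2 (pos 5, char 'c'): match length 0
  offset=3 (pos 4, char 'f'): match length 3
  offset=4 (pos 3, char 'c'): match length 0
  offset=5 (pos 2, char 'f'): match length 2
  offset=6 (pos 1, char 'f'): match length 1
  offset=7 (pos 0, char 'b'): match length 0
Longest match has length 3 at offset 3.
next_char = character at position 7 + 3 = 10 -> 'c'

Best match: offset=3, length=3 (matching 'fcc' starting at position 4)
LZ77 triple: (3, 3, 'c')


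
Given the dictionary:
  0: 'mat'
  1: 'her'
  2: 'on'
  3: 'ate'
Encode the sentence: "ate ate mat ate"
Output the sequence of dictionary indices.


Look up each word in the dictionary:
  'ate' -> 3
  'ate' -> 3
  'mat' -> 0
  'ate' -> 3

Encoded: [3, 3, 0, 3]


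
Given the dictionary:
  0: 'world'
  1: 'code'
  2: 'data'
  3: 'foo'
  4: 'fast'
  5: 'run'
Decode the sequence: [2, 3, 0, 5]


Look up each index in the dictionary:
  2 -> 'data'
  3 -> 'foo'
  0 -> 'world'
  5 -> 'run'

Decoded: "data foo world run"


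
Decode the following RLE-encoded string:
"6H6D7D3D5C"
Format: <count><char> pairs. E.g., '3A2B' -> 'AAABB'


Expanding each <count><char> pair:
  6H -> 'HHHHHH'
  6D -> 'DDDDDD'
  7D -> 'DDDDDDD'
  3D -> 'DDD'
  5C -> 'CCCCC'

Decoded = HHHHHHDDDDDDDDDDDDDDDDCCCCC


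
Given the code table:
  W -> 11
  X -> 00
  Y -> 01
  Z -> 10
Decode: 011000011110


Decoding:
01 -> Y
10 -> Z
00 -> X
01 -> Y
11 -> W
10 -> Z


Result: YZXYWZ


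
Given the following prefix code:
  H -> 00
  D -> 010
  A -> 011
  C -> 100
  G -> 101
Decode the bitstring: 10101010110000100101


Decoding step by step:
Bits 101 -> G
Bits 010 -> D
Bits 101 -> G
Bits 100 -> C
Bits 00 -> H
Bits 100 -> C
Bits 101 -> G


Decoded message: GDGCHCG


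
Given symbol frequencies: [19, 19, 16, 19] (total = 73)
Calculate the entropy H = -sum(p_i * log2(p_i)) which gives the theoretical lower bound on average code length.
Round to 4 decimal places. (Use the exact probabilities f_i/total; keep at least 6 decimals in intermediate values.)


Per-symbol terms -p_i * log2(p_i) with p_i = f_i/73:
  p = 19/73 = 0.260274: log2(p) = -1.941897, -p*log2(p) = 0.505425
  p = 19/73 = 0.260274: log2(p) = -1.941897, -p*log2(p) = 0.505425
  p = 16/73 = 0.219178: log2(p) = -2.189825, -p*log2(p) = 0.479962
  p = 19/73 = 0.260274: log2(p) = -1.941897, -p*log2(p) = 0.505425
H = 0.505425 + 0.505425 + 0.479962 + 0.505425 = 1.996237

H = 1.9962 bits/symbol


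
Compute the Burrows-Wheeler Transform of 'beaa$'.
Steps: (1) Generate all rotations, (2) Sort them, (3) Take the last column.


Rotations (sorted):
  0: $beaa -> last char: a
  1: a$bea -> last char: a
  2: aa$be -> last char: e
  3: beaa$ -> last char: $
  4: eaa$b -> last char: b


BWT = aae$b


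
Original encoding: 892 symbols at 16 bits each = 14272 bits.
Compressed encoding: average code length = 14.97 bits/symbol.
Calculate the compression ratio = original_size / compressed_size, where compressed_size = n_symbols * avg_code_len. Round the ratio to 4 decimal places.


original_size = n_symbols * orig_bits = 892 * 16 = 14272 bits
compressed_size = n_symbols * avg_code_len = 892 * 14.97 = 13353.24 bits
ratio = original_size / compressed_size = 14272 / 13353.24 = 1.0688

Compression ratio = 1.0688


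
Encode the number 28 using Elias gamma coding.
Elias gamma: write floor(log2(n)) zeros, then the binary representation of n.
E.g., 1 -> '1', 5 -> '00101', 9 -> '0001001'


num_bits = floor(log2(28)) + 1 = 5
leading_zeros = num_bits - 1 = 4
binary(28) = 11100

Elias gamma(28) = '0000' + '11100' = 000011100 (9 bits)


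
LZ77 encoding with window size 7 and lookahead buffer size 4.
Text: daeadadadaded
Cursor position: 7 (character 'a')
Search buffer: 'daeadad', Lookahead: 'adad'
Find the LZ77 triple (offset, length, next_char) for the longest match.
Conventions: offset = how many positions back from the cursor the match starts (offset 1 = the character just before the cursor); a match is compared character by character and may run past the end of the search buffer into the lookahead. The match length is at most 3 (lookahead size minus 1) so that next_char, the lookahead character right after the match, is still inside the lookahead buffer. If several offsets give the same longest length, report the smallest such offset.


Try each offset into the search buffer:
  offset=1 (pos 6, char 'd'): match length 0
  offset=2 (pos 5, char 'a'): match length 3
  offset=3 (pos 4, char 'd'): match length 0
  offset=4 (pos 3, char 'a'): match length 3
  offset=5 (pos 2, char 'e'): match length 0
  offset=6 (pos 1, char 'a'): match length 1
  offset=7 (pos 0, char 'd'): match length 0
Longest match has length 3, found at offsets 2, 4; take the smallest, offset 2.
next_char = character at position 7 + 3 = 10 -> 'd'

Best match: offset=2, length=3 (matching 'ada' starting at position 5)
LZ77 triple: (2, 3, 'd')


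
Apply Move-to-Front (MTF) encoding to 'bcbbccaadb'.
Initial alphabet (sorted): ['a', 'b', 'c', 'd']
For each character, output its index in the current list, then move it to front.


MTF encoding:
'b': index 1 in ['a', 'b', 'c', 'd'] -> ['b', 'a', 'c', 'd']
'c': index 2 in ['b', 'a', 'c', 'd'] -> ['c', 'b', 'a', 'd']
'b': index 1 in ['c', 'b', 'a', 'd'] -> ['b', 'c', 'a', 'd']
'b': index 0 in ['b', 'c', 'a', 'd'] -> ['b', 'c', 'a', 'd']
'c': index 1 in ['b', 'c', 'a', 'd'] -> ['c', 'b', 'a', 'd']
'c': index 0 in ['c', 'b', 'a', 'd'] -> ['c', 'b', 'a', 'd']
'a': index 2 in ['c', 'b', 'a', 'd'] -> ['a', 'c', 'b', 'd']
'a': index 0 in ['a', 'c', 'b', 'd'] -> ['a', 'c', 'b', 'd']
'd': index 3 in ['a', 'c', 'b', 'd'] -> ['d', 'a', 'c', 'b']
'b': index 3 in ['d', 'a', 'c', 'b'] -> ['b', 'd', 'a', 'c']


Output: [1, 2, 1, 0, 1, 0, 2, 0, 3, 3]


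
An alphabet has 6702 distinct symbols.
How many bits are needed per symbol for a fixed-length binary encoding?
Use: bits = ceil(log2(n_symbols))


log2(6702) = 12.7104
Bracket: 2^12 = 4096 < 6702 <= 2^13 = 8192
So ceil(log2(6702)) = 13

bits = ceil(log2(6702)) = ceil(12.7104) = 13 bits


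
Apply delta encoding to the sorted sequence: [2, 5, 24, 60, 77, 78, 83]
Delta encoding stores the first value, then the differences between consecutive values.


First value: 2
Deltas:
  5 - 2 = 3
  24 - 5 = 19
  60 - 24 = 36
  77 - 60 = 17
  78 - 77 = 1
  83 - 78 = 5


Delta encoded: [2, 3, 19, 36, 17, 1, 5]


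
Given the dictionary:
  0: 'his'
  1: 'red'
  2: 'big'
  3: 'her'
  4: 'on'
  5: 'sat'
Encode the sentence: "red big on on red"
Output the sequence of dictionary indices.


Look up each word in the dictionary:
  'red' -> 1
  'big' -> 2
  'on' -> 4
  'on' -> 4
  'red' -> 1

Encoded: [1, 2, 4, 4, 1]


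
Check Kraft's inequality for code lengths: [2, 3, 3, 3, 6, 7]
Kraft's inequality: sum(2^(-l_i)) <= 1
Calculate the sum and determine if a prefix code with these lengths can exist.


Sum = 2^(-2) + 2^(-3) + 2^(-3) + 2^(-3) + 2^(-6) + 2^(-7)
    = 0.25 + 0.125 + 0.125 + 0.125 + 0.015625 + 0.0078125
    = 83/128 = 0.6484375
Since 0.6484375 <= 1, Kraft's inequality IS satisfied.
A prefix code with these lengths CAN exist.

Kraft sum = 0.6484375. Satisfied.


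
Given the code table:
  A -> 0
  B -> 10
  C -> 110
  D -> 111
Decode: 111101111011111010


Decoding:
111 -> D
10 -> B
111 -> D
10 -> B
111 -> D
110 -> C
10 -> B


Result: DBDBDCB


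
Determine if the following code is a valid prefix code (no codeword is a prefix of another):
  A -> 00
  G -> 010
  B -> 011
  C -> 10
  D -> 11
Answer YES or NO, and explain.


Checking each pair (does one codeword prefix another?):
  A='00' vs G='010': no prefix
  A='00' vs B='011': no prefix
  A='00' vs C='10': no prefix
  A='00' vs D='11': no prefix
  G='010' vs A='00': no prefix
  G='010' vs B='011': no prefix
  G='010' vs C='10': no prefix
  G='010' vs D='11': no prefix
  B='011' vs A='00': no prefix
  B='011' vs G='010': no prefix
  B='011' vs C='10': no prefix
  B='011' vs D='11': no prefix
  C='10' vs A='00': no prefix
  C='10' vs G='010': no prefix
  C='10' vs B='011': no prefix
  C='10' vs D='11': no prefix
  D='11' vs A='00': no prefix
  D='11' vs G='010': no prefix
  D='11' vs B='011': no prefix
  D='11' vs C='10': no prefix
No violation found over all pairs.

YES -- this is a valid prefix code. No codeword is a prefix of any other codeword.


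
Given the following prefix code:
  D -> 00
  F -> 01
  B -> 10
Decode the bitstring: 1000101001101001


Decoding step by step:
Bits 10 -> B
Bits 00 -> D
Bits 10 -> B
Bits 10 -> B
Bits 01 -> F
Bits 10 -> B
Bits 10 -> B
Bits 01 -> F


Decoded message: BDBBFBBF


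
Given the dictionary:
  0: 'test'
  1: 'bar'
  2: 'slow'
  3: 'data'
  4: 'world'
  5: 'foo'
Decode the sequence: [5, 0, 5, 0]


Look up each index in the dictionary:
  5 -> 'foo'
  0 -> 'test'
  5 -> 'foo'
  0 -> 'test'

Decoded: "foo test foo test"


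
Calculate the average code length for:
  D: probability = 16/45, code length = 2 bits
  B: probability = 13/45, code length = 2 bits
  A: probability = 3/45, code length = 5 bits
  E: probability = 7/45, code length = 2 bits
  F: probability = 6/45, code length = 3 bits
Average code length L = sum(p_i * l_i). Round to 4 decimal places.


Weighted contributions p_i * l_i:
  D: (16/45) * 2 = 32/45
  B: (13/45) * 2 = 26/45
  A: (3/45) * 5 = 15/45
  E: (7/45) * 2 = 14/45
  F: (6/45) * 3 = 18/45
Sum = (32 + 26 + 15 + 14 + 18)/45 = 105/45

L = 105/45 = 2.3333 bits/symbol


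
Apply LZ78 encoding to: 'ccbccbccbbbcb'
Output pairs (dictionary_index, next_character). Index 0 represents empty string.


LZ78 encoding steps:
Dictionary: {0: ''}
Step 1: w='' (idx 0), next='c' -> output (0, 'c'), add 'c' as idx 1
Step 2: w='c' (idx 1), next='b' -> output (1, 'b'), add 'cb' as idx 2
Step 3: w='c' (idx 1), next='c' -> output (1, 'c'), add 'cc' as idx 3
Step 4: w='' (idx 0), next='b' -> output (0, 'b'), add 'b' as idx 4
Step 5: w='cc' (idx 3), next='b' -> output (3, 'b'), add 'ccb' as idx 5
Step 6: w='b' (idx 4), next='b' -> output (4, 'b'), add 'bb' as idx 6
Step 7: w='cb' (idx 2), end of input -> output (2, '')


Encoded: [(0, 'c'), (1, 'b'), (1, 'c'), (0, 'b'), (3, 'b'), (4, 'b'), (2, '')]


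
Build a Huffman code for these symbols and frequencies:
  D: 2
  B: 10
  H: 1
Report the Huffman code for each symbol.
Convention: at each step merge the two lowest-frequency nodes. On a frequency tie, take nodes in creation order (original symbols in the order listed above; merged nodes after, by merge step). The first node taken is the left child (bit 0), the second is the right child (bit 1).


Huffman tree construction:
Step 1: Merge H(1) + D(2) = 3
Step 2: Merge (H+D)(3) + B(10) = 13
Read each symbol's code off the tree from the root (left child = 0, right child = 1).

Codes:
  D: 01 (length 2)
  B: 1 (length 1)
  H: 00 (length 2)
Average code length: 16/13 = 1.2308 bits/symbol


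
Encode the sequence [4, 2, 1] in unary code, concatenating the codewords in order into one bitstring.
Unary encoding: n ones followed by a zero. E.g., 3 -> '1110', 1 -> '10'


Encode each number as n ones followed by a terminating 0:
  4 -> 11110 (5 bits)
  2 -> 110 (3 bits)
  1 -> 10 (2 bits)
Total length = 5 + 3 + 2 = 10 bits.

Unary([4, 2, 1]) = 1111011010 (10 bits)


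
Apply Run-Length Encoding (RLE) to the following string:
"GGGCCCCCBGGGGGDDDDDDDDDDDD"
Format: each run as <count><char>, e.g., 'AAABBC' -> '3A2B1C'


Scanning runs left to right:
  i=0: run of 'G' x 3 -> '3G'
  i=3: run of 'C' x 5 -> '5C'
  i=8: run of 'B' x 1 -> '1B'
  i=9: run of 'G' x 5 -> '5G'
  i=14: run of 'D' x 12 -> '12D'

RLE = 3G5C1B5G12D


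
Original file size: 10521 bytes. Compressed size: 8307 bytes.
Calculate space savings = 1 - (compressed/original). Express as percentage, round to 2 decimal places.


ratio = compressed/original = 8307/10521 = 0.789564
savings = 1 - ratio = 1 - 0.789564 = 0.210436
as a percentage: 0.210436 * 100 = 21.04%

Space savings = 1 - 8307/10521 = 21.04%


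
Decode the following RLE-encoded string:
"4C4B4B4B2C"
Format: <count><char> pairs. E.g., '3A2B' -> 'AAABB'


Expanding each <count><char> pair:
  4C -> 'CCCC'
  4B -> 'BBBB'
  4B -> 'BBBB'
  4B -> 'BBBB'
  2C -> 'CC'

Decoded = CCCCBBBBBBBBBBBBCC


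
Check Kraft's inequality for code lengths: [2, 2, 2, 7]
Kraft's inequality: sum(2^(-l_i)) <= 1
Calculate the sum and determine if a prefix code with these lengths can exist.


Sum = 2^(-2) + 2^(-2) + 2^(-2) + 2^(-7)
    = 0.25 + 0.25 + 0.25 + 0.0078125
    = 97/128 = 0.7578125
Since 0.7578125 <= 1, Kraft's inequality IS satisfied.
A prefix code with these lengths CAN exist.

Kraft sum = 0.7578125. Satisfied.


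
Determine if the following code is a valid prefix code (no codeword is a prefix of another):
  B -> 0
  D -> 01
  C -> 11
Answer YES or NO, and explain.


Checking each pair (does one codeword prefix another?):
  B='0' vs D='01': prefix -- VIOLATION

NO -- this is NOT a valid prefix code. B (0) is a prefix of D (01).


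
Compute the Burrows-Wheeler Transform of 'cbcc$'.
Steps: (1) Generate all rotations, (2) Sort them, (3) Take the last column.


Rotations (sorted):
  0: $cbcc -> last char: c
  1: bcc$c -> last char: c
  2: c$cbc -> last char: c
  3: cbcc$ -> last char: $
  4: cc$cb -> last char: b


BWT = ccc$b


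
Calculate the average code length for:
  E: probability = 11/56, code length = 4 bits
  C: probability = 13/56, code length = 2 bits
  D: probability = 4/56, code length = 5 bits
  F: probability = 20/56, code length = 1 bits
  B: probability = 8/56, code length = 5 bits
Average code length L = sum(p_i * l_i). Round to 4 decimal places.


Weighted contributions p_i * l_i:
  E: (11/56) * 4 = 44/56
  C: (13/56) * 2 = 26/56
  D: (4/56) * 5 = 20/56
  F: (20/56) * 1 = 20/56
  B: (8/56) * 5 = 40/56
Sum = (44 + 26 + 20 + 20 + 40)/56 = 150/56

L = 150/56 = 2.6786 bits/symbol


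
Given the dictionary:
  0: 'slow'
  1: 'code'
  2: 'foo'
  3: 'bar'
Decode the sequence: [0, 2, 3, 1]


Look up each index in the dictionary:
  0 -> 'slow'
  2 -> 'foo'
  3 -> 'bar'
  1 -> 'code'

Decoded: "slow foo bar code"


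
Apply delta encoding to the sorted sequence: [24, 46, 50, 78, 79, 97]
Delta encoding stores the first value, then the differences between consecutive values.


First value: 24
Deltas:
  46 - 24 = 22
  50 - 46 = 4
  78 - 50 = 28
  79 - 78 = 1
  97 - 79 = 18


Delta encoded: [24, 22, 4, 28, 1, 18]


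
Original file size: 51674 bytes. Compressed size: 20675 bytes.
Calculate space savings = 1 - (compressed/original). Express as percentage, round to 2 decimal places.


ratio = compressed/original = 20675/51674 = 0.400105
savings = 1 - ratio = 1 - 0.400105 = 0.599895
as a percentage: 0.599895 * 100 = 59.99%

Space savings = 1 - 20675/51674 = 59.99%


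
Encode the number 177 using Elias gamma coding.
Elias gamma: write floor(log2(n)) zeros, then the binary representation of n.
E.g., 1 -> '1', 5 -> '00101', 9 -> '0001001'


num_bits = floor(log2(177)) + 1 = 8
leading_zeros = num_bits - 1 = 7
binary(177) = 10110001

Elias gamma(177) = '0000000' + '10110001' = 000000010110001 (15 bits)


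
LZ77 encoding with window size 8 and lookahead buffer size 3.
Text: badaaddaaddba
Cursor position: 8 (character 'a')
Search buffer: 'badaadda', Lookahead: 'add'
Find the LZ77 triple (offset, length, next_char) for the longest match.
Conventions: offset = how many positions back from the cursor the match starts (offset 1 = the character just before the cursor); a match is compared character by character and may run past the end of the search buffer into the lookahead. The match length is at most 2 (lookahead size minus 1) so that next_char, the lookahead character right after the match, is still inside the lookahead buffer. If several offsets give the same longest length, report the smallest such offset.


Try each offset into the search buffer:
  offset=1 (pos 7, char 'a'): match length 1
  offset=2 (pos 6, char 'd'): match length 0
  offset=3 (pos 5, char 'd'): match length 0
  offset=4 (pos 4, char 'a'): match length 2
  offset=5 (pos 3, char 'a'): match length 1
  offset=6 (pos 2, char 'd'): match length 0
  offset=7 (pos 1, char 'a'): match length 2
  offset=8 (pos 0, char 'b'): match length 0
Longest match has length 2, found at offsets 4, 7; take the smallest, offset 4.
next_char = character at position 8 + 2 = 10 -> 'd'

Best match: offset=4, length=2 (matching 'ad' starting at position 4)
LZ77 triple: (4, 2, 'd')


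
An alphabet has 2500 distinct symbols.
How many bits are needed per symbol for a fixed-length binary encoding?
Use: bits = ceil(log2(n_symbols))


log2(2500) = 11.2877
Bracket: 2^11 = 2048 < 2500 <= 2^12 = 4096
So ceil(log2(2500)) = 12

bits = ceil(log2(2500)) = ceil(11.2877) = 12 bits


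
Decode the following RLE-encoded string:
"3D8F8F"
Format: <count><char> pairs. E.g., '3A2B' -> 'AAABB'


Expanding each <count><char> pair:
  3D -> 'DDD'
  8F -> 'FFFFFFFF'
  8F -> 'FFFFFFFF'

Decoded = DDDFFFFFFFFFFFFFFFF


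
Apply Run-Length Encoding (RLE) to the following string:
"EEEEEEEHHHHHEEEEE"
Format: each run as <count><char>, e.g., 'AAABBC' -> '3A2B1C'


Scanning runs left to right:
  i=0: run of 'E' x 7 -> '7E'
  i=7: run of 'H' x 5 -> '5H'
  i=12: run of 'E' x 5 -> '5E'

RLE = 7E5H5E


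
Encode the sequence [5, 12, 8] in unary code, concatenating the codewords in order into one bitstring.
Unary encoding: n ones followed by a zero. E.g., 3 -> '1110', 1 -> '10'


Encode each number as n ones followed by a terminating 0:
  5 -> 111110 (6 bits)
  12 -> 1111111111110 (13 bits)
  8 -> 111111110 (9 bits)
Total length = 6 + 13 + 9 = 28 bits.

Unary([5, 12, 8]) = 1111101111111111110111111110 (28 bits)


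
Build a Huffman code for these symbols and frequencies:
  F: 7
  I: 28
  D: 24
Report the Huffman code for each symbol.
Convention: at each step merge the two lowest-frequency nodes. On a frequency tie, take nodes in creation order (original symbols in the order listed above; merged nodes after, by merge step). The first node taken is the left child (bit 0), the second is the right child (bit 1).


Huffman tree construction:
Step 1: Merge F(7) + D(24) = 31
Step 2: Merge I(28) + (F+D)(31) = 59
Read each symbol's code off the tree from the root (left child = 0, right child = 1).

Codes:
  F: 10 (length 2)
  I: 0 (length 1)
  D: 11 (length 2)
Average code length: 90/59 = 1.5254 bits/symbol


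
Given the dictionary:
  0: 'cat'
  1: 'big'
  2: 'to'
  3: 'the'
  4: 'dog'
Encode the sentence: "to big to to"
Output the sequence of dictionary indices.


Look up each word in the dictionary:
  'to' -> 2
  'big' -> 1
  'to' -> 2
  'to' -> 2

Encoded: [2, 1, 2, 2]


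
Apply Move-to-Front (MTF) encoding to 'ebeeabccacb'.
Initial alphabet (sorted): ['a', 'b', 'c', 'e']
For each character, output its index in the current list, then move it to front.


MTF encoding:
'e': index 3 in ['a', 'b', 'c', 'e'] -> ['e', 'a', 'b', 'c']
'b': index 2 in ['e', 'a', 'b', 'c'] -> ['b', 'e', 'a', 'c']
'e': index 1 in ['b', 'e', 'a', 'c'] -> ['e', 'b', 'a', 'c']
'e': index 0 in ['e', 'b', 'a', 'c'] -> ['e', 'b', 'a', 'c']
'a': index 2 in ['e', 'b', 'a', 'c'] -> ['a', 'e', 'b', 'c']
'b': index 2 in ['a', 'e', 'b', 'c'] -> ['b', 'a', 'e', 'c']
'c': index 3 in ['b', 'a', 'e', 'c'] -> ['c', 'b', 'a', 'e']
'c': index 0 in ['c', 'b', 'a', 'e'] -> ['c', 'b', 'a', 'e']
'a': index 2 in ['c', 'b', 'a', 'e'] -> ['a', 'c', 'b', 'e']
'c': index 1 in ['a', 'c', 'b', 'e'] -> ['c', 'a', 'b', 'e']
'b': index 2 in ['c', 'a', 'b', 'e'] -> ['b', 'c', 'a', 'e']


Output: [3, 2, 1, 0, 2, 2, 3, 0, 2, 1, 2]


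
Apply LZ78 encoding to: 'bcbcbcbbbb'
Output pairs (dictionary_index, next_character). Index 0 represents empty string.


LZ78 encoding steps:
Dictionary: {0: ''}
Step 1: w='' (idx 0), next='b' -> output (0, 'b'), add 'b' as idx 1
Step 2: w='' (idx 0), next='c' -> output (0, 'c'), add 'c' as idx 2
Step 3: w='b' (idx 1), next='c' -> output (1, 'c'), add 'bc' as idx 3
Step 4: w='bc' (idx 3), next='b' -> output (3, 'b'), add 'bcb' as idx 4
Step 5: w='b' (idx 1), next='b' -> output (1, 'b'), add 'bb' as idx 5
Step 6: w='b' (idx 1), end of input -> output (1, '')


Encoded: [(0, 'b'), (0, 'c'), (1, 'c'), (3, 'b'), (1, 'b'), (1, '')]


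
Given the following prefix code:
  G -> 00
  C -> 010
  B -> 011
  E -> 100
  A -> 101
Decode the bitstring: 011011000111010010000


Decoding step by step:
Bits 011 -> B
Bits 011 -> B
Bits 00 -> G
Bits 011 -> B
Bits 101 -> A
Bits 00 -> G
Bits 100 -> E
Bits 00 -> G


Decoded message: BBGBAGEG


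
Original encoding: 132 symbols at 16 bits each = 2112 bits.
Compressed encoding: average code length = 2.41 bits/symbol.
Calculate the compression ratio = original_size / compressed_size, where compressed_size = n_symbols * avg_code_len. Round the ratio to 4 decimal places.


original_size = n_symbols * orig_bits = 132 * 16 = 2112 bits
compressed_size = n_symbols * avg_code_len = 132 * 2.41 = 318.12 bits
ratio = original_size / compressed_size = 2112 / 318.12 = 6.639

Compression ratio = 6.639


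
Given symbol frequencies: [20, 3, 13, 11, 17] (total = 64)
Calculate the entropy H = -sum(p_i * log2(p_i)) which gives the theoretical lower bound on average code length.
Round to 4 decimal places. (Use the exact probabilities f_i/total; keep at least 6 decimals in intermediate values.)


Per-symbol terms -p_i * log2(p_i) with p_i = f_i/64:
  p = 20/64 = 0.312500: log2(p) = -1.678072, -p*log2(p) = 0.524397
  p = 3/64 = 0.046875: log2(p) = -4.415037, -p*log2(p) = 0.206955
  p = 13/64 = 0.203125: log2(p) = -2.299560, -p*log2(p) = 0.467098
  p = 11/64 = 0.171875: log2(p) = -2.540568, -p*log2(p) = 0.436660
  p = 17/64 = 0.265625: log2(p) = -1.912537, -p*log2(p) = 0.508018
H = 0.524397 + 0.206955 + 0.467098 + 0.436660 + 0.508018 = 2.143128

H = 2.1431 bits/symbol


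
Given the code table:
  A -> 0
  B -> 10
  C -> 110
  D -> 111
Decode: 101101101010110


Decoding:
10 -> B
110 -> C
110 -> C
10 -> B
10 -> B
110 -> C


Result: BCCBBC


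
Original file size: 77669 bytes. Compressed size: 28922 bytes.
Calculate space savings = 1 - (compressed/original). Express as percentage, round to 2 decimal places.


ratio = compressed/original = 28922/77669 = 0.372375
savings = 1 - ratio = 1 - 0.372375 = 0.627625
as a percentage: 0.627625 * 100 = 62.76%

Space savings = 1 - 28922/77669 = 62.76%


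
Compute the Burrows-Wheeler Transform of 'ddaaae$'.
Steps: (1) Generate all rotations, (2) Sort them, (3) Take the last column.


Rotations (sorted):
  0: $ddaaae -> last char: e
  1: aaae$dd -> last char: d
  2: aae$dda -> last char: a
  3: ae$ddaa -> last char: a
  4: daaae$d -> last char: d
  5: ddaaae$ -> last char: $
  6: e$ddaaa -> last char: a


BWT = edaad$a


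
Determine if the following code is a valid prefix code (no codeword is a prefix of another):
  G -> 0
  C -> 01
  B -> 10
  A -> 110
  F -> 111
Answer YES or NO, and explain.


Checking each pair (does one codeword prefix another?):
  G='0' vs C='01': prefix -- VIOLATION

NO -- this is NOT a valid prefix code. G (0) is a prefix of C (01).


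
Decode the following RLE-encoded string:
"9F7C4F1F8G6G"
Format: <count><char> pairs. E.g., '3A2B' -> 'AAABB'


Expanding each <count><char> pair:
  9F -> 'FFFFFFFFF'
  7C -> 'CCCCCCC'
  4F -> 'FFFF'
  1F -> 'F'
  8G -> 'GGGGGGGG'
  6G -> 'GGGGGG'

Decoded = FFFFFFFFFCCCCCCCFFFFFGGGGGGGGGGGGGG


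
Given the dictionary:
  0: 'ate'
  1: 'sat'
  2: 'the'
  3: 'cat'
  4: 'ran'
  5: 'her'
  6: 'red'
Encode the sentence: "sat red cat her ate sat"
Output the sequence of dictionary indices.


Look up each word in the dictionary:
  'sat' -> 1
  'red' -> 6
  'cat' -> 3
  'her' -> 5
  'ate' -> 0
  'sat' -> 1

Encoded: [1, 6, 3, 5, 0, 1]


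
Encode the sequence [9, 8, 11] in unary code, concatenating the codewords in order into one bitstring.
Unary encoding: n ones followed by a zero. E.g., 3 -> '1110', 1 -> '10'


Encode each number as n ones followed by a terminating 0:
  9 -> 1111111110 (10 bits)
  8 -> 111111110 (9 bits)
  11 -> 111111111110 (12 bits)
Total length = 10 + 9 + 12 = 31 bits.

Unary([9, 8, 11]) = 1111111110111111110111111111110 (31 bits)


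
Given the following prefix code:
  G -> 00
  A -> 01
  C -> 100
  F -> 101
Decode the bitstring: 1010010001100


Decoding step by step:
Bits 101 -> F
Bits 00 -> G
Bits 100 -> C
Bits 01 -> A
Bits 100 -> C


Decoded message: FGCAC


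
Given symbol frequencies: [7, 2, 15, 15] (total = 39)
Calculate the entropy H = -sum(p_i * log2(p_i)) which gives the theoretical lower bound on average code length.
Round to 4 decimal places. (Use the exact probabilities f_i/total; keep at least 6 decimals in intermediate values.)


Per-symbol terms -p_i * log2(p_i) with p_i = f_i/39:
  p = 7/39 = 0.179487: log2(p) = -2.478047, -p*log2(p) = 0.444778
  p = 2/39 = 0.051282: log2(p) = -4.285402, -p*log2(p) = 0.219764
  p = 15/39 = 0.384615: log2(p) = -1.378512, -p*log2(p) = 0.530197
  p = 15/39 = 0.384615: log2(p) = -1.378512, -p*log2(p) = 0.530197
H = 0.444778 + 0.219764 + 0.530197 + 0.530197 = 1.724936

H = 1.7249 bits/symbol
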